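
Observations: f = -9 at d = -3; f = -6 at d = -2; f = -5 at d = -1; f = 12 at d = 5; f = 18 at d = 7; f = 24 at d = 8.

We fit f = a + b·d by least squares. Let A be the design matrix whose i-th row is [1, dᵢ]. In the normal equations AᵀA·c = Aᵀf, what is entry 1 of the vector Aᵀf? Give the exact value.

Entry 1 ↔ basis 1, so (Aᵀf)_{1} = Σᵢ fᵢ = (1)·(-9) + (1)·(-6) + (1)·(-5) + (1)·(12) + (1)·(18) + (1)·(24) = 34.

34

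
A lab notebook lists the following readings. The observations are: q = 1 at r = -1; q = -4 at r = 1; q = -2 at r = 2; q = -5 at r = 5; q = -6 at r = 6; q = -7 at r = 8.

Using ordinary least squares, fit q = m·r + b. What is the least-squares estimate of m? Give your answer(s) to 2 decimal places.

m = -0.79

From the data, Σr·r = 131, Σr = 21, Σ1 = 6.
Moment sums: Σr·q = -126, Σq = -23.
det = 131·6 − 21² = 345.
m = ((-126)·6 − 21·(-23))/345 = -91/115; b = (131·(-23) − 21·(-126))/345 = -367/345.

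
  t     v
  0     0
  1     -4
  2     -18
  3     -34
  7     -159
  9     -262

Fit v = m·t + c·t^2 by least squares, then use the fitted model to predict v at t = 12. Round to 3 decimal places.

Forming AᵀA = [[144, 1108]; [1108, 9060]] and Aᵀv = [-3613, -29395]ᵀ gives AᵀA·[m, c]ᵀ = Aᵀv.
Determinant 144·9060 − 1108² = 76976.
m = ((-3613)·9060 − 1108·(-29395))/76976 = -20515/9622; c = (144·(-29395) − 1108·(-3613))/76976 = -57419/19244.
At t = 12: v̂ = (-20515/9622)·(12) + (-57419/19244)·(144) = -2190174/4811.

v̂ = -455.243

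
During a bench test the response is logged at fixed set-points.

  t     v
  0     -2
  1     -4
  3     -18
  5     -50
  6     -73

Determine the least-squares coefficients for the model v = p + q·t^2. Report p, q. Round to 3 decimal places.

Entries of MᵀM: Σ1 = 5, Σt^2 = 71, Σt^2·t^2 = 2003.
Moment sums: Σv = -147, Σt^2·v = -4044.
Normal equations: [[5, 71]; [71, 2003]]·[p, q]ᵀ = [-147, -4044]ᵀ.
Determinant 5·2003 − 71² = 4974.
p = ((-147)·2003 − 71·(-4044))/4974 = -2439/1658; q = (5·(-4044) − 71·(-147))/4974 = -3261/1658.

p = -1.471, q = -1.967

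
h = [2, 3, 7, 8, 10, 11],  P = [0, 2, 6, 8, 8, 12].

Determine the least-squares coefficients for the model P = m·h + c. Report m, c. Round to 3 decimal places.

Forming XᵀX = [[347, 41]; [41, 6]] and XᵀP = [324, 36]ᵀ gives XᵀX·[m, c]ᵀ = XᵀP.
Δ = 347·6 − 41² = 401.
m = (324·6 − 41·36)/401 = 468/401; c = (347·36 − 41·324)/401 = -792/401.

m = 1.167, c = -1.975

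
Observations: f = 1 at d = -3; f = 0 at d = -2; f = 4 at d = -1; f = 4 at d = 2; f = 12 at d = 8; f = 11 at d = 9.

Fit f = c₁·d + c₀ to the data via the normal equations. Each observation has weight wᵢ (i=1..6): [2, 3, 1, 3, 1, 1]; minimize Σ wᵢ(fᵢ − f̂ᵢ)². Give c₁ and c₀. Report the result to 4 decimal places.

c₁ = 0.9599, c₀ = 2.8547

Entries of AᵀWA: Σwᵢ·d·d = 188, Σwᵢ·d = 10, Σwᵢ·1 = 11.
For AᵀWf: Σwᵢ·d·f = 209, Σwᵢ·f = 41.
AᵀWA·[c₁, c₀]ᵀ = AᵀWf becomes [[188, 10]; [10, 11]]·[c₁, c₀]ᵀ = [209, 41]ᵀ.
Determinant 188·11 − 10² = 1968.
c₁ = (209·11 − 10·41)/1968 = 1889/1968; c₀ = (188·41 − 10·209)/1968 = 2809/984.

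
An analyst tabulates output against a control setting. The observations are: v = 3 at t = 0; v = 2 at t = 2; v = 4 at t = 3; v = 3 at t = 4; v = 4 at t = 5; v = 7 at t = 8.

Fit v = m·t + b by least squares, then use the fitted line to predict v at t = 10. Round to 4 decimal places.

v̂ = 7.1696

Sums needed: Σt·t = 118, Σt = 22, Σ1 = 6.
Moment sums: Σt·v = 104, Σv = 23.
det = 118·6 − 22² = 224.
m = (104·6 − 22·23)/224 = 59/112; b = (118·23 − 22·104)/224 = 213/112.
At t = 10: v̂ = (59/112)·(10) + (213/112)·(1) = 803/112.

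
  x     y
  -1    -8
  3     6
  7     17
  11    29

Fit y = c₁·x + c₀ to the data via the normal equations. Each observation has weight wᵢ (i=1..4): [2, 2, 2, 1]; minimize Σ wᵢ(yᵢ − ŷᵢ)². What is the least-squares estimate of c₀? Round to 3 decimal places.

The normal equations are: 239·c₁ + 29·c₀ = 609;  29·c₁ + 7·c₀ = 59.
(Σwᵢ·x·x = 239, Σwᵢ·x = 29, Σwᵢ·1 = 7, Σwᵢ·x·y = 609, Σwᵢ·y = 59.)
det = 239·7 − 29² = 832.
c₁ = (609·7 − 29·59)/832 = 319/104; c₀ = (239·59 − 29·609)/832 = -445/104.

c₀ = -4.279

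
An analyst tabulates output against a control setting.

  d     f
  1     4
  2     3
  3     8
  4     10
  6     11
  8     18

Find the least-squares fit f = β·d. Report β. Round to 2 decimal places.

β = 2.18

Normal-equation sums: Σd·d = 130.
For Aᵀf: Σd·f = 284.
β = 284/130 = 2.18462.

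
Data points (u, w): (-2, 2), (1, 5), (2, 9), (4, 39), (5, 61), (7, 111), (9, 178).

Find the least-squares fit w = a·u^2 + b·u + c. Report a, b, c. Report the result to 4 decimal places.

a = 1.9531, b = 2.3454, c = -1.0776

MᵀM·[a, b, c]ᵀ = Mᵀw reads: 9876·a + 1262·b + 180·c = 22055;  1262·a + 180·b + 26·c = 2859;  180·a + 26·b + 7·c = 405.
(Σu^2·u^2 = 9876, Σu^2·u = 1262, Σu^2 = 180, Σu·u = 180, Σu = 26, Σ1 = 7, Σu^2·w = 22055, Σu·w = 2859, Σw = 405.)
Solving the 3×3 system (Gaussian elimination) gives a = 83621/42814, b = 100417/42814, c = -23068/21407.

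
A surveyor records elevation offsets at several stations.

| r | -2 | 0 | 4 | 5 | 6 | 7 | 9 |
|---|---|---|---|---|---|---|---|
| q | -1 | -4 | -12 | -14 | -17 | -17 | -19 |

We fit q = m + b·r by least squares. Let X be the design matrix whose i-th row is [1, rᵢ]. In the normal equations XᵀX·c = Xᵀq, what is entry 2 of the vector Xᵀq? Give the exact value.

-508

Entry 2 ↔ basis r, so (Xᵀq)_{2} = Σᵢ (r)·qᵢ = (-2)·(-1) + (0)·(-4) + (4)·(-12) + (5)·(-14) + (6)·(-17) + (7)·(-17) + (9)·(-19) = -508.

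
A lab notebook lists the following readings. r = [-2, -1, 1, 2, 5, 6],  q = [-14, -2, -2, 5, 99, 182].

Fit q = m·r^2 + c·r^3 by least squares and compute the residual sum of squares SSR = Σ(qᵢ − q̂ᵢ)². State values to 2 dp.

Compute the Gram sums: Σr^2·r^2 = 1955, Σr^2·r^3 = 10901, Σr^3·r^3 = 62411.
Right-hand side: Σr^2·q = 8987, Σr^3·q = 51839.
So MᵀM·[m, c]ᵀ = Mᵀq: [[1955, 10901]; [10901, 62411]]·[m, c]ᵀ = [8987, 51839]ᵀ.
det = 1955·62411 − 10901² = 3181704.
m = (8987·62411 − 10901·51839)/3181704 = -701547/530284; c = (1955·51839 − 10901·8987)/3181704 = 562993/530284.
Residuals: -28461/132571, 50993/132571, -461007/265142, 238416/132571, -168667/265142, 40223/132571; SSR = 1842249/265142.

SSR = 6.95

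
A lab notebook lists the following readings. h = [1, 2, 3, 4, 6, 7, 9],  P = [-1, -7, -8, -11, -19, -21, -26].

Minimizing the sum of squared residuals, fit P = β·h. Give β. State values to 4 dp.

β = -2.9490

Normal-equation sums: Σh·h = 196.
And Σh·P = -578.
Normal equations: [[196]]·[β]ᵀ = [-578]ᵀ.
Hence β = -578 / 196 ≈ -2.94898.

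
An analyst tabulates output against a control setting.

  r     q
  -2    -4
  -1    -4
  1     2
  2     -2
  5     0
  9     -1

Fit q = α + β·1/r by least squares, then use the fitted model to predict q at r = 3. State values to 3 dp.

Setting ∂/∂α … = 0 gives: 6·α + (14/45)·β = -9;  (14/45)·α + (10337/4050)·β = 62/9.
det = 6·(10337/4050) − (14/45)² = 6163/405.
α = ((-9)·(10337/4050) − (14/45)·(62/9))/(6163/405) = -101713/61630; β = (6·(62/9) − (14/45)·(-9))/(6163/405) = 17874/6163.
At r = 3: q̂ = (-101713/61630)·(1) + (17874/6163)·(1/3) = -42133/61630.

q̂ = -0.684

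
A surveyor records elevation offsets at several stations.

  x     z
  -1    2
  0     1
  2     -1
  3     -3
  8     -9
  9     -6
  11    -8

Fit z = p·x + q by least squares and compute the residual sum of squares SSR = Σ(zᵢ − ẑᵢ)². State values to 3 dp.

SSR = 10.839

With design matrix A, AᵀA = [[280, 32]; [32, 7]] and Aᵀz = [-227, -24]ᵀ.
Δ = 280·7 − 32² = 936.
p = ((-227)·7 − 32·(-24))/936 = -821/936; q = (280·(-24) − 32·(-227))/936 = 68/117.
Residuals: 13/24, 49/117, 9/52, -889/936, -100/39, 1229/936, 111/104; SSR = 10145/936.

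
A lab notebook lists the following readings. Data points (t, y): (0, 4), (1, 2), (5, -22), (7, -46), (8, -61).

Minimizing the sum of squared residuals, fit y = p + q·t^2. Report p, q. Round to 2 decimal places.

p = 3.44, q = -1.01

Normal-equation sums: Σ1 = 5, Σt^2 = 139, Σt^2·t^2 = 7123.
Moment sums: Σy = -123, Σt^2·y = -6706.
det = 5·7123 − 139² = 16294.
p = ((-123)·7123 − 139·(-6706))/16294 = 56005/16294; q = (5·(-6706) − 139·(-123))/16294 = -16433/16294.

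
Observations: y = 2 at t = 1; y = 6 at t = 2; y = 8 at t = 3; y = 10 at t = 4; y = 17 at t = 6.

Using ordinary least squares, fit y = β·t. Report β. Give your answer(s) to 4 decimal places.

AᵀA·[β]ᵀ = Aᵀy reads: 66·β = 180.
(Σt·t = 66, Σt·y = 180.)
β = 180/66 = 2.72727.

β = 2.7273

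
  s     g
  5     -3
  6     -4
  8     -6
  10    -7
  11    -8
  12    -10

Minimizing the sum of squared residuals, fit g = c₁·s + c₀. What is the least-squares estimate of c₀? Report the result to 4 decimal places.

c₀ = 1.5254

With design matrix A, AᵀA = [[490, 52]; [52, 6]] and Aᵀg = [-365, -38]ᵀ.
det = 490·6 − 52² = 236.
c₁ = ((-365)·6 − 52·(-38))/236 = -107/118; c₀ = (490·(-38) − 52·(-365))/236 = 90/59.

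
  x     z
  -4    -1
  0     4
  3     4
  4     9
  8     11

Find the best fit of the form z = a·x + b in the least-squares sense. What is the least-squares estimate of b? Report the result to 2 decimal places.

b = 3.21

MᵀM·[a, b]ᵀ = Mᵀz reads: 105·a + 11·b = 140;  11·a + 5·b = 27.
(Σx·x = 105, Σx = 11, Σ1 = 5, Σx·z = 140, Σz = 27.)
det = 105·5 − 11² = 404.
a = (140·5 − 11·27)/404 = 403/404; b = (105·27 − 11·140)/404 = 1295/404.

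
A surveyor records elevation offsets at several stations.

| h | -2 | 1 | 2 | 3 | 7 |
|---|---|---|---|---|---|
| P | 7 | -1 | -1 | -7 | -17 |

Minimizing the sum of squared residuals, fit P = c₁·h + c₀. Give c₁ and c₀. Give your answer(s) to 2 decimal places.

c₁ = -2.69, c₀ = 2.12

XᵀX·[c₁, c₀]ᵀ = XᵀP reads: 67·c₁ + 11·c₀ = -157;  11·c₁ + 5·c₀ = -19.
Determinant 67·5 − 11² = 214.
c₁ = ((-157)·5 − 11·(-19))/214 = -288/107; c₀ = (67·(-19) − 11·(-157))/214 = 227/107.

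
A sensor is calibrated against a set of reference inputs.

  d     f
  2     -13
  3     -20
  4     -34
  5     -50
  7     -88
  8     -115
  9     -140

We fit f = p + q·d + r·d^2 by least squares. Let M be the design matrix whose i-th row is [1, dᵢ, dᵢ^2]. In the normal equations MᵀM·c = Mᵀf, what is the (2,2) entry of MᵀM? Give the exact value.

248

Row 2 ↔ basis d, column 2 ↔ basis d, so (MᵀM)_{2,2} = Σᵢ (d)·(d) = (2)·(2) + (3)·(3) + (4)·(4) + (5)·(5) + (7)·(7) + (8)·(8) + (9)·(9) = 248.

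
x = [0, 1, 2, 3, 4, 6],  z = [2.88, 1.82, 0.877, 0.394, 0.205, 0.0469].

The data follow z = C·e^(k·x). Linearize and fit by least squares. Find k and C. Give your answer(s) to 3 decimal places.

Taking logs, ln z = k·x + ln C, so regress ln z on x.
Σx = 16.0000, Σ(x)² = 66.0000, Σln z = -4.0505, Σx·ln z = -27.1553.
Equations: 66.0000·k + 16.0000·ln C = -27.1553;  16.0000·k + 6·ln C = -4.0505.
Δ = 66.0000·6 − (16.0000)² = 140.0000; k = (-27.1553·6 − 16.0000·-4.0505)/140.0000 = -0.70088, ln C = (66.0000·-4.0505 − 16.0000·-27.1553)/140.0000 = 1.19394, so C = exp(1.19394) = 3.30004.

k = -0.701, C = 3.300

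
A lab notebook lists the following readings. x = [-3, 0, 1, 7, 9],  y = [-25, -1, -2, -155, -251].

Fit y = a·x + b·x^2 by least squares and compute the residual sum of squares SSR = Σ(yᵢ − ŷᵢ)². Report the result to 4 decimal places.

SSR = 7.0435

Forming MᵀM = [[140, 1046]; [1046, 9044]] and Mᵀy = [-3271, -28153]ᵀ gives MᵀM·[a, b]ᵀ = Mᵀy.
Δ = 140·9044 − 1046² = 172044.
a = ((-3271)·9044 − 1046·(-28153))/172044 = -22481/28674; b = (140·(-28153) − 1046·(-3271))/172044 = -86659/28674.
Residuals: -727/4779, -1, 8632/4779, -6802/4779, 1363/1593; SSR = 33661/4779.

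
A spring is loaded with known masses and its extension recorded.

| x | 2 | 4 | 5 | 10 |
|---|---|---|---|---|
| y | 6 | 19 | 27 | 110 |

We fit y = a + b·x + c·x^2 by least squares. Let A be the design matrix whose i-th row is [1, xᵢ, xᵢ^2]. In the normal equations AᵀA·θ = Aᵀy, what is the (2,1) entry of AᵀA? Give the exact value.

21

Row 2 ↔ basis x, column 1 ↔ basis 1, so (AᵀA)_{2,1} = Σᵢ x = (2)·(1) + (4)·(1) + (5)·(1) + (10)·(1) = 21.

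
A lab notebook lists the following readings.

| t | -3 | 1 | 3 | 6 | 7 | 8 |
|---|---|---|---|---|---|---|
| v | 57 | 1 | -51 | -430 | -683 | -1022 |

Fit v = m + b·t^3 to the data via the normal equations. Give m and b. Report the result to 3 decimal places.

m = 2.947, b = -2.002

The normal equations are: 6·m + 1072·b = -2128;  1072·m + 427908·b = -853328.
(Σ1 = 6, Σt^3 = 1072, Σt^3·t^3 = 427908, Σv = -2128, Σt^3·v = -853328.)
Δ = 6·427908 − 1072² = 1418264.
m = ((-2128)·427908 − 1072·(-853328))/1418264 = 522424/177283; b = (6·(-853328) − 1072·(-2128))/1418264 = -354844/177283.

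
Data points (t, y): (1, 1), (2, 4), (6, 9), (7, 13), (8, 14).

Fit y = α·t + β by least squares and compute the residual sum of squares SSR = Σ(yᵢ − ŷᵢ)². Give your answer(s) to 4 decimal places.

AᵀA·[α, β]ᵀ = Aᵀy reads: 154·α + 24·β = 266;  24·α + 5·β = 41.
Determinant 154·5 − 24² = 194.
α = (266·5 − 24·41)/194 = 173/97; β = (154·41 − 24·266)/194 = -35/97.
Residuals: -41/97, 77/97, -130/97, 85/97, 9/97; SSR = 328/97.

SSR = 3.3814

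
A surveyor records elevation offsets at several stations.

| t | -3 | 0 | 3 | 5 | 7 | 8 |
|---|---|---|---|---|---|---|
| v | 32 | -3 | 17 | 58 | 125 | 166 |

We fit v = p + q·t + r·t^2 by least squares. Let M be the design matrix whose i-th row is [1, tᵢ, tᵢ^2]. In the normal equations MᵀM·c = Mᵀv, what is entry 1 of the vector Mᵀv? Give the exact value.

395

Entry 1 ↔ basis 1, so (Mᵀv)_{1} = Σᵢ vᵢ = (1)·(32) + (1)·(-3) + (1)·(17) + (1)·(58) + (1)·(125) + (1)·(166) = 395.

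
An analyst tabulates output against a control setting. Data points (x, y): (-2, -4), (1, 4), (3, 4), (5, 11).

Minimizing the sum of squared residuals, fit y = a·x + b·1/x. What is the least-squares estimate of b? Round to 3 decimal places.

b = 1.444

Normal-equation sums: Σx·x = 39, Σx·1/x = 4, Σ1/x·1/x = 1261/900.
For Mᵀy: Σx·y = 79, Σ1/x·y = 143/15.
Eliminating b: (1261/900)·(row 1) − 4·(row 2) gives (11593/300)·a = (1261/900)·79 − 4·(143/15) = 65299/900, so a = 65299/34779.
Then b = ((143/15) − 4·(65299/34779))/(1261/900) = 16740/11593.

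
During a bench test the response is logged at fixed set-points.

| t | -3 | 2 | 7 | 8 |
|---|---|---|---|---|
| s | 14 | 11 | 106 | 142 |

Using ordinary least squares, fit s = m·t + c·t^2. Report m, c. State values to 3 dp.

m = 1.287, c = 2.029

Setting ∂/∂m … = 0 gives: 126·m + 836·c = 1858;  836·m + 6594·c = 14452.
(Σt·t = 126, Σt·t^2 = 836, Σt^2·t^2 = 6594, Σt·s = 1858, Σt^2·s = 14452.)
Determinant 126·6594 − 836² = 131948.
m = (1858·6594 − 836·14452)/131948 = 42445/32987; c = (126·14452 − 836·1858)/131948 = 66916/32987.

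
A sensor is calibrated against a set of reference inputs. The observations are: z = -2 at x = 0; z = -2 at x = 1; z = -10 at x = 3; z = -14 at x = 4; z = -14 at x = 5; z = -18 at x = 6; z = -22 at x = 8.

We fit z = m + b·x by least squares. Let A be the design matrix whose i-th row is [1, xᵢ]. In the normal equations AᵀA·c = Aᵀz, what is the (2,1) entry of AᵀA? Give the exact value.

27

Row 2 ↔ basis x, column 1 ↔ basis 1, so (AᵀA)_{2,1} = Σᵢ x = (0)·(1) + (1)·(1) + (3)·(1) + (4)·(1) + (5)·(1) + (6)·(1) + (8)·(1) = 27.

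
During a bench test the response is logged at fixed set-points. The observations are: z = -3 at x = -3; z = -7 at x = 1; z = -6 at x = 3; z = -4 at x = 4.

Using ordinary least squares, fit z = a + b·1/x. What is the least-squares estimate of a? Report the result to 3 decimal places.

Setting ∂/∂a … = 0 gives: 4·a + (5/4)·b = -20;  (5/4)·a + (185/144)·b = -9.
(Σ1 = 4, Σ1/x = 5/4, Σ1/x·1/x = 185/144, Σz = -20, Σ1/x·z = -9.)
Δ = 4·(185/144) − (5/4)² = 515/144.
a = ((-20)·(185/144) − (5/4)·(-9))/(515/144) = -416/103; b = (4·(-9) − (5/4)·(-20))/(515/144) = -1584/515.

a = -4.039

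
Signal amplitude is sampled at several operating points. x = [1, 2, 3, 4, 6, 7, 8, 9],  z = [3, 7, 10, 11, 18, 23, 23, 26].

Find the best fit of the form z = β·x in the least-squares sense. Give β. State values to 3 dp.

Forming AᵀA = [[260]] and Aᵀz = [778]ᵀ gives AᵀA·[β]ᵀ = Aᵀz.
Hence β = 778 / 260 ≈ 2.99231.

β = 2.992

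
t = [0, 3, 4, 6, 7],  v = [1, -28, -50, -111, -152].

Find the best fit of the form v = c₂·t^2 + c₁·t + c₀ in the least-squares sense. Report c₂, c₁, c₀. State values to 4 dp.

From the data, Σt^2·t^2 = 4034, Σt^2·t = 650, Σt^2 = 110, Σt·t = 110, Σt = 20, Σ1 = 5.
Right-hand side: Σt^2·v = -12496, Σt·v = -2014, Σv = -340.
Solving the 3×3 system (Gaussian elimination) gives c₂ = -73/24, c₁ = -61/120, c₀ = 19/20.

c₂ = -3.0417, c₁ = -0.5083, c₀ = 0.9500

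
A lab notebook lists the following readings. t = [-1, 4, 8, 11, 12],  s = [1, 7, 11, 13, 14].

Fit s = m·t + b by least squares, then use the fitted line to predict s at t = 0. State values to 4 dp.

Compute the Gram sums: Σt·t = 346, Σt = 34, Σ1 = 5.
For Mᵀs: Σt·s = 426, Σs = 46.
So MᵀM·[m, b]ᵀ = Mᵀs: [[346, 34]; [34, 5]]·[m, b]ᵀ = [426, 46]ᵀ.
Determinant 346·5 − 34² = 574.
m = (426·5 − 34·46)/574 = 283/287; b = (346·46 − 34·426)/574 = 716/287.
At t = 0: ŝ = (283/287)·(0) + (716/287)·(1) = 716/287.

ŝ = 2.4948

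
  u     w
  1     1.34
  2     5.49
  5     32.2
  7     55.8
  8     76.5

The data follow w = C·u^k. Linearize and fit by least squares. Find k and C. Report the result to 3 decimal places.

k = 1.927, C = 1.386

Taking logs, ln w = k·ln u + ln C, so regress ln w on ln u.
Sums: Σln u = 6.3279, Σ(ln u)² = 11.1814, Σln w = 13.8266, Σln u·ln w = 23.6134.
Normal system: [[11.1814, 6.3279]; [6.3279, 5]]·[k, ln C]ᵀ = [23.6134, 13.8266]ᵀ.
Solving (det = 15.8642): k = 1.92719, ln C = 0.32630, so C = exp(0.32630) = 1.38583.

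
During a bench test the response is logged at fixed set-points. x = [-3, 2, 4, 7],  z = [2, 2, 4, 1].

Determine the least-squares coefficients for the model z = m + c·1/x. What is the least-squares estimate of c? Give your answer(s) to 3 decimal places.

Setting ∂/∂m … = 0 gives: 4·m + (47/84)·c = 9;  (47/84)·m + (3133/7056)·c = 31/21.
Δ = 4·(3133/7056) − (47/84)² = 1147/784.
m = (9·(3133/7056) − (47/84)·(31/21))/(1147/784) = 22369/10323; c = (4·(31/21) − (47/84)·9)/(1147/784) = 2044/3441.

c = 0.594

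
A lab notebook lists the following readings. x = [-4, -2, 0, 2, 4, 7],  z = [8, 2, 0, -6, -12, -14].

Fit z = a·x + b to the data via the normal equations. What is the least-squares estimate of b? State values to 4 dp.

b = -1.2371

The normal equations are: 89·a + 7·b = -194;  7·a + 6·b = -22.
(Σx·x = 89, Σx = 7, Σ1 = 6, Σx·z = -194, Σz = -22.)
Determinant 89·6 − 7² = 485.
a = ((-194)·6 − 7·(-22))/485 = -202/97; b = (89·(-22) − 7·(-194))/485 = -120/97.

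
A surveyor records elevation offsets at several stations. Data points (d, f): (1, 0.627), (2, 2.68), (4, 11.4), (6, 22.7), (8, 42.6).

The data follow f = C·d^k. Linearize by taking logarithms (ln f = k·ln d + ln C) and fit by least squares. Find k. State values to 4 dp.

Taking logs, ln f = k·ln d + ln C, so regress ln f on ln d.
XᵀX = [[9.9367, 5.9506]; [5.9506, 5]], rhs = [17.4533, 9.8268]ᵀ  (here Σln d = 5.9506, Σ(ln d)² = 9.9367, Σln f = 9.8268, Σln d·ln f = 17.4533).
Solving (det = 14.2736): k = 2.01705, ln C = -0.43518.

k = 2.0171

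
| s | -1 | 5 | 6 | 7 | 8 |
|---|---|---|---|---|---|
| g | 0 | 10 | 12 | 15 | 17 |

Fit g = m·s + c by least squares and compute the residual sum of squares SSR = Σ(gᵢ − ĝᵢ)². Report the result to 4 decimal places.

SSR = 1.8200

Compute the Gram sums: Σs·s = 175, Σs = 25, Σ1 = 5.
For Aᵀg: Σs·g = 363, Σg = 54.
det = 175·5 − 25² = 250.
m = (363·5 − 25·54)/250 = 93/50; c = (175·54 − 25·363)/250 = 3/2.
Residuals: 9/25, -4/5, -33/50, 12/25, 31/50; SSR = 91/50.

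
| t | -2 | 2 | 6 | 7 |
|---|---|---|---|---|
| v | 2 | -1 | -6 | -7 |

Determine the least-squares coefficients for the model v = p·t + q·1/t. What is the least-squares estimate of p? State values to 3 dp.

p = -1.026

With design matrix M, MᵀM = [[93, 4]; [4, 967/1764]] and Mᵀv = [-91, -7/2]ᵀ.
Determinant 93·(967/1764) − 4² = 20569/588.
p = ((-91)·(967/1764) − 4·(-7/2))/(20569/588) = -63301/61707; q = (93·(-7/2) − 4·(-91))/(20569/588) = 22638/20569.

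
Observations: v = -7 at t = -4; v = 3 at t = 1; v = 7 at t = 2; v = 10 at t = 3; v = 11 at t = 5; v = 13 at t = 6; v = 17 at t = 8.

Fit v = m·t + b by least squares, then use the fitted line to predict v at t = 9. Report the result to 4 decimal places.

The normal equations are: 155·m + 21·b = 344;  21·m + 7·b = 54.
Δ = 155·7 − 21² = 644.
m = (344·7 − 21·54)/644 = 91/46; b = (155·54 − 21·344)/644 = 573/322.
At t = 9: v̂ = (91/46)·(9) + (573/322)·(1) = 3153/161.

v̂ = 19.5839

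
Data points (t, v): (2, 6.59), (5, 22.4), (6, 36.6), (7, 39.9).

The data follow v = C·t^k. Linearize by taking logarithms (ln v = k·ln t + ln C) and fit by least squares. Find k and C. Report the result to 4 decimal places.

With ln vᵢ as the transformed response and ln tᵢ as the regressor:
Σln t = 6.0403, Σ(ln t)² = 10.0677, Σln v = 12.2810, Σln t·ln v = 19.9346.
Normal system: [[10.0677, 6.0403]; [6.0403, 4]]·[k, ln C]ᵀ = [19.9346, 12.2810]ᵀ.
Solving (det = 3.7862): k = 1.46790, ln C = 0.85363, so C = exp(0.85363) = 2.34816.

k = 1.4679, C = 2.3482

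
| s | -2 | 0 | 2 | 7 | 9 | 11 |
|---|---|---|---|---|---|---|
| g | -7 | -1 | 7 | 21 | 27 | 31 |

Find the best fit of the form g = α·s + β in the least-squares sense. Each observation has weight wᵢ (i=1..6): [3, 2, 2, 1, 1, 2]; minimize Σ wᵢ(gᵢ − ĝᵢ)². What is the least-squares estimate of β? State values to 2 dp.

Entries of MᵀWM: Σwᵢ·s·s = 392, Σwᵢ·s = 36, Σwᵢ·1 = 11.
Moment sums: Σwᵢ·s·g = 1142, Σwᵢ·g = 101.
Normal equations: [[392, 36]; [36, 11]]·[α, β]ᵀ = [1142, 101]ᵀ.
Determinant 392·11 − 36² = 3016.
α = (1142·11 − 36·101)/3016 = 4463/1508; β = (392·101 − 36·1142)/3016 = -190/377.

β = -0.50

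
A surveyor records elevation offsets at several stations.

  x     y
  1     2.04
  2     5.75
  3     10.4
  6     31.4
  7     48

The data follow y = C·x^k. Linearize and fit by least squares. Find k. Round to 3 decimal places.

Let Y = ln y. Fitting Y = k·ln x + ln C by least squares:
AᵀA = [[8.6844, 5.5294]; [5.5294, 5]], rhs = [17.4940, 12.1220]ᵀ  (here Σln x = 5.5294, Σ(ln x)² = 8.6844, Σln y = 12.1220, Σln x·ln y = 17.4940).
Slope k = (n·Σln x·ln y − Σln x·Σln y)/(n·Σ(ln x)² − (Σln x)²) = (5·17.4940 − 5.5294·12.1220)/12.8473 = 1.59121; ln C = (Σln y − k·Σln x)/n = 0.66470.

k = 1.591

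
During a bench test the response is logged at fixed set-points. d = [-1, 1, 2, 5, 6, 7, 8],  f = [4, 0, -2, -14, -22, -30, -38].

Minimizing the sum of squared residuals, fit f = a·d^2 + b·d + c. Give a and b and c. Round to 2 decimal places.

Entries of AᵀA: Σd^2·d^2 = 8436, Σd^2·d = 1204, Σd^2 = 180, Σd·d = 180, Σd = 28, Σ1 = 7.
For Aᵀf: Σd^2·f = -5048, Σd·f = -724, Σf = -102.
AᵀA·[a, b, c]ᵀ = Aᵀf becomes [[8436, 1204, 180]; [1204, 180, 28]; [180, 28, 7]]·[a, b, c]ᵀ = [-5048, -724, -102]ᵀ.
Inverting the 3×3 Gram matrix, [a, b, c]ᵀ = [-5235/10784, -12853/10784, 3611/1348]ᵀ.

a = -0.49, b = -1.19, c = 2.68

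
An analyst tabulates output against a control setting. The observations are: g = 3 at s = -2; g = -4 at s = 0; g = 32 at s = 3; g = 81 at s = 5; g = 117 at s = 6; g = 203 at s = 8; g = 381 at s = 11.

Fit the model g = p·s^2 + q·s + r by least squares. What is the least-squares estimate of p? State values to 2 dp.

With design matrix M, MᵀM = [[20755, 2203, 259]; [2203, 259, 31]; [259, 31, 7]] and Mᵀg = [65630, 7012, 813]ᵀ.
Solving the 3×3 system (Gaussian elimination) gives p = 140817/47572, q = 47861/20388, r = -269467/71358.

p = 2.96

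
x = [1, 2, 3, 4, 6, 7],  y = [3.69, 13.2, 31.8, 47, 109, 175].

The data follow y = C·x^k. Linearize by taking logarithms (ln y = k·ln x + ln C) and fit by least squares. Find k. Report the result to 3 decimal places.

Linearized form: ln y = k·ln x + ln C. From the 6 transformed points,
Σln x = 6.9157, Σ(ln x)² = 10.6062, Σln y = 21.0516, Σln x·ln y = 29.3825.
Normal system: [[10.6062, 6.9157]; [6.9157, 6]]·[k, ln C]ᵀ = [29.3825, 21.0516]ᵀ.
Solving (det = 15.8099): k = 1.94233, ln C = 1.26983.

k = 1.942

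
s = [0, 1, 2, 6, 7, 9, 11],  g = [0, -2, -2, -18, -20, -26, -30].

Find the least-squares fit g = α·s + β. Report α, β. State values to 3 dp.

The normal equations are: 292·α + 36·β = -818;  36·α + 7·β = -98.
det = 292·7 − 36² = 748.
α = ((-818)·7 − 36·(-98))/748 = -1099/374; β = (292·(-98) − 36·(-818))/748 = 208/187.

α = -2.939, β = 1.112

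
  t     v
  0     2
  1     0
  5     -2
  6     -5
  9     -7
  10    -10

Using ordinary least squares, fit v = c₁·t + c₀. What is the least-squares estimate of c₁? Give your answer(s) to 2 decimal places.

c₁ = -1.08

Forming XᵀX = [[243, 31]; [31, 6]] and Xᵀv = [-203, -22]ᵀ gives XᵀX·[c₁, c₀]ᵀ = Xᵀv.
Determinant 243·6 − 31² = 497.
c₁ = ((-203)·6 − 31·(-22))/497 = -536/497; c₀ = (243·(-22) − 31·(-203))/497 = 947/497.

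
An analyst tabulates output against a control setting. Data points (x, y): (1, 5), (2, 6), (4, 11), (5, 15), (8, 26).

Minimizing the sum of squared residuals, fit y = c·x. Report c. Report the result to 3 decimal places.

c = 3.127

Sums needed: Σx·x = 110.
Moment sums: Σx·y = 344.
c = 344/110 = 3.12727.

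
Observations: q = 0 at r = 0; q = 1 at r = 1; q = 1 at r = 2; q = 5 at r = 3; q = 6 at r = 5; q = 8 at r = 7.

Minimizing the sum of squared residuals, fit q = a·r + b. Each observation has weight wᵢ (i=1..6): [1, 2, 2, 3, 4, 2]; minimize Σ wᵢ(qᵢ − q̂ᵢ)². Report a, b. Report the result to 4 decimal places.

Compute the Gram sums: Σwᵢ·r·r = 235, Σwᵢ·r = 49, Σwᵢ·1 = 14.
And Σwᵢ·r·q = 283, Σwᵢ·q = 59.
MᵀWM·[a, b]ᵀ = MᵀWq becomes [[235, 49]; [49, 14]]·[a, b]ᵀ = [283, 59]ᵀ.
Δ = 235·14 − 49² = 889.
a = (283·14 − 49·59)/889 = 153/127; b = (235·59 − 49·283)/889 = -2/889.

a = 1.2047, b = -0.0022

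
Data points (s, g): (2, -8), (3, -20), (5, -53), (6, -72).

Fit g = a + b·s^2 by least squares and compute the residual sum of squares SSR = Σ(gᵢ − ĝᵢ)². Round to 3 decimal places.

SSR = 6.750

The normal equations are: 4·a + 74·b = -153;  74·a + 2018·b = -4129.
Δ = 4·2018 − 74² = 2596.
a = ((-153)·2018 − 74·(-4129))/2596 = -802/649; b = (4·(-4129) − 74·(-153))/2596 = -2597/1298.
Residuals: 804/649, -983/1298, -2265/1298, 820/649; SSR = 8761/1298.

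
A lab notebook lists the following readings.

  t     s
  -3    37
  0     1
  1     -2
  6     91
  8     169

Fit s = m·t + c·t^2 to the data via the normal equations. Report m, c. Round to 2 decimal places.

The normal equations are: 110·m + 702·c = 1785;  702·m + 5474·c = 14423.
det = 110·5474 − 702² = 109336.
m = (1785·5474 − 702·14423)/109336 = -44232/13667; c = (110·14423 − 702·1785)/109336 = 83365/27334.

m = -3.24, c = 3.05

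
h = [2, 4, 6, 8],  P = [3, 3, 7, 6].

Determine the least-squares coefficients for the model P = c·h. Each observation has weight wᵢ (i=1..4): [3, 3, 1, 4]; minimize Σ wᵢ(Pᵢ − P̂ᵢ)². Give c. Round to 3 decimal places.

c = 0.818

Normal-equation sums: Σwᵢ·h·h = 352.
Right-hand side: Σwᵢ·h·P = 288.
So MᵀWM·[c]ᵀ = MᵀWP: [[352]]·[c]ᵀ = [288]ᵀ.
Hence c = 288 / 352 ≈ 0.818182.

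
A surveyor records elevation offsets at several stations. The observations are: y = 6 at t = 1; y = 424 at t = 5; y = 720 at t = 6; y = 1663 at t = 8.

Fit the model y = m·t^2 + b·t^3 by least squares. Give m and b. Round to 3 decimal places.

m = 1.983, b = 3.000

Compute the Gram sums: Σt^2·t^2 = 6018, Σt^2·t^3 = 43670, Σt^3·t^3 = 324426.
Right-hand side: Σt^2·y = 142958, Σt^3·y = 1059982.
So XᵀX·[m, b]ᵀ = Xᵀy: [[6018, 43670]; [43670, 324426]]·[m, b]ᵀ = [142958, 1059982]ᵀ.
det = 6018·324426 − 43670² = 45326768.
m = (142958·324426 − 43670·1059982)/45326768 = 11234771/5665846; b = (6018·1059982 − 43670·142958)/45326768 = 16999477/5665846.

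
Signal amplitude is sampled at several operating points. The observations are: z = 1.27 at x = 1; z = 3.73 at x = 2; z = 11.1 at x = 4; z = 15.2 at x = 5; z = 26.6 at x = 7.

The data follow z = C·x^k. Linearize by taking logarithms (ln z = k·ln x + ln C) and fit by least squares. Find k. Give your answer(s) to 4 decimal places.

With ln zᵢ as the transformed response and ln xᵢ as the regressor:
AᵀA = [[8.7791, 5.6348]; [5.6348, 5]], rhs = [15.0133, 9.9646]ᵀ  (here Σln x = 5.6348, Σ(ln x)² = 8.7791, Σln z = 9.9646, Σln x·ln z = 15.0133).
Slope k = (n·Σln x·ln z − Σln x·Σln z)/(n·Σ(ln x)² − (Σln x)²) = (5·15.0133 − 5.6348·9.9646)/12.1448 = 1.55773; ln C = (Σln z − k·Σln x)/n = 0.23742.

k = 1.5577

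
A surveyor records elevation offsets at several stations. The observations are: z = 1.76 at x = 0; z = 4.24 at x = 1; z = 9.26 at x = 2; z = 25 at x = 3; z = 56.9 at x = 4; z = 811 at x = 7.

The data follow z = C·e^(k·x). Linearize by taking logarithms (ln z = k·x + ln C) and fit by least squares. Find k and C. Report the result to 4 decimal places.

k = 0.8775, C = 1.7265

Linearized form: ln z = k·x + ln C. From the 6 transformed points,
Sums: Σx = 17.0000, Σ(x)² = 79.0000, Σln z = 18.1940, Σx·ln z = 78.6057.
Normal system: [[79.0000, 17.0000]; [17.0000, 6]]·[k, ln C]ᵀ = [78.6057, 18.1940]ᵀ.
Solving (det = 185.0000): k = 0.87749, ln C = 0.54612, so C = exp(0.54612) = 1.72653.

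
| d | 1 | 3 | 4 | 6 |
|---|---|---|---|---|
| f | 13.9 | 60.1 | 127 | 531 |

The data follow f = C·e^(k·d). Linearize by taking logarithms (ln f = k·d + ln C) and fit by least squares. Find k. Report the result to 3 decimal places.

Taking logs, ln f = k·d + ln C, so regress ln f on d.
Sums: Σd = 14.0000, Σ(d)² = 62.0000, Σln f = 17.8468, Σd·ln f = 71.9452.
Normal system: [[62.0000, 14.0000]; [14.0000, 4]]·[k, ln C]ᵀ = [71.9452, 17.8468]ᵀ.
Δ = 62.0000·4 − (14.0000)² = 52.0000; k = (71.9452·4 − 14.0000·17.8468)/52.0000 = 0.72933, ln C = (62.0000·17.8468 − 14.0000·71.9452)/52.0000 = 1.90906.

k = 0.729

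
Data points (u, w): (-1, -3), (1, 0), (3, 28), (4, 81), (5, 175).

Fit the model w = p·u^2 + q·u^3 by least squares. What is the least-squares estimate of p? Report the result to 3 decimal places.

p = -2.584

With design matrix A, AᵀA = [[964, 4392]; [4392, 20452]] and Aᵀw = [5920, 27818]ᵀ.
det = 964·20452 − 4392² = 426064.
p = (5920·20452 − 4392·27818)/426064 = -68801/26629; q = (964·27818 − 4392·5920)/426064 = 101989/53258.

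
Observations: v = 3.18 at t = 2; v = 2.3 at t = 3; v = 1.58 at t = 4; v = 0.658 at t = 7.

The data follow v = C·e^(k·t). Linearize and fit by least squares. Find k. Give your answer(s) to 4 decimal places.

With ln vᵢ as the transformed response and tᵢ as the regressor:
Σt = 16.0000, Σ(t)² = 78.0000, Σln v = 2.0287, Σt·ln v = 3.7123.
Normal system: [[78.0000, 16.0000]; [16.0000, 4]]·[k, ln C]ᵀ = [3.7123, 2.0287]ᵀ.
Solving (det = 56.0000): k = -0.31445, ln C = 1.76497.

k = -0.3145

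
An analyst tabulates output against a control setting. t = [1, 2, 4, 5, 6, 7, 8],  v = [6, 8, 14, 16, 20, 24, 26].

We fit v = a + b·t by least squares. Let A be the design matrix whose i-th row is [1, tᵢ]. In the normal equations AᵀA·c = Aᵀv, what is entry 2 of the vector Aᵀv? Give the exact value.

Entry 2 ↔ basis t, so (Aᵀv)_{2} = Σᵢ (t)·vᵢ = (1)·(6) + (2)·(8) + (4)·(14) + (5)·(16) + (6)·(20) + (7)·(24) + (8)·(26) = 654.

654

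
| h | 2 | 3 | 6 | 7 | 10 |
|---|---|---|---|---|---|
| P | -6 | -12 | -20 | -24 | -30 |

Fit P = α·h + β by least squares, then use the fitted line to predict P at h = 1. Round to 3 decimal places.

P̂ = -4.913

The normal system AᵀA·[α, β]ᵀ = AᵀP is [[198, 28]; [28, 5]]·[α, β]ᵀ = [-636, -92]ᵀ.
Δ = 198·5 − 28² = 206.
α = ((-636)·5 − 28·(-92))/206 = -302/103; β = (198·(-92) − 28·(-636))/206 = -204/103.
At h = 1: P̂ = (-302/103)·(1) + (-204/103)·(1) = -506/103.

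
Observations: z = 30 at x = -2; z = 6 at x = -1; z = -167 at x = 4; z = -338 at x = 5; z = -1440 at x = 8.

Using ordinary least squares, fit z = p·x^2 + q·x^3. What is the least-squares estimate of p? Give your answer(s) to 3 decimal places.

From the data, Σx^2·x^2 = 4994, Σx^2·x^3 = 36884, Σx^3·x^3 = 281930.
Moment sums: Σx^2·z = -103156, Σx^3·z = -790464.
MᵀM·[p, q]ᵀ = Mᵀz becomes [[4994, 36884]; [36884, 281930]]·[p, q]ᵀ = [-103156, -790464]ᵀ.
Eliminating q: 281930·(row 1) − 36884·(row 2) gives 47528964·p = 281930·(-103156) − 36884·(-790464) = 72703096, so p = 18175774/11882241.
Then q = ((-790464) − 36884·(18175774/11882241))/281930 = -35692828/11882241.

p = 1.530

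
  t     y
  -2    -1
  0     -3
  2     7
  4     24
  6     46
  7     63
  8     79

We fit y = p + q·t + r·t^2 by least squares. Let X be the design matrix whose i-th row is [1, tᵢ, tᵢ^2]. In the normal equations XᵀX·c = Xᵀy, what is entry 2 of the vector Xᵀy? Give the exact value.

Entry 2 ↔ basis t, so (Xᵀy)_{2} = Σᵢ (t)·yᵢ = (-2)·(-1) + (0)·(-3) + (2)·(7) + (4)·(24) + (6)·(46) + (7)·(63) + (8)·(79) = 1461.

1461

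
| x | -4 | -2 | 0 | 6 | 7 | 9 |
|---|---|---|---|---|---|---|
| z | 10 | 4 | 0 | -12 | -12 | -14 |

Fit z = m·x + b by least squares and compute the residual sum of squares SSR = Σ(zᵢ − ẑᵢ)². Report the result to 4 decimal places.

SSR = 10.3535

With design matrix M, MᵀM = [[186, 16]; [16, 6]] and Mᵀz = [-330, -24]ᵀ.
Determinant 186·6 − 16² = 860.
m = ((-330)·6 − 16·(-24))/860 = -399/215; b = (186·(-24) − 16·(-330))/860 = 204/215.
Residuals: 70/43, -142/215, -204/215, -78/43, 9/215, 377/215; SSR = 2226/215.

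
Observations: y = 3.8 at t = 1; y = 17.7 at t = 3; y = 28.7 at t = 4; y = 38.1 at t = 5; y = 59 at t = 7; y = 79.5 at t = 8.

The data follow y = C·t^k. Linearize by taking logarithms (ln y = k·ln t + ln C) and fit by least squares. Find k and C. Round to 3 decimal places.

k = 1.442, C = 3.760

Taking logs, ln y = k·ln t + ln C, so regress ln y on ln t.
Σln t = 8.1197, Σ(ln t)² = 13.8297, Σln y = 19.6590, Σln t·ln y = 30.7029.
Normal system: [[13.8297, 8.1197]; [8.1197, 6]]·[k, ln C]ᵀ = [30.7029, 19.6590]ᵀ.
Solving (det = 17.0487): k = 1.44250, ln C = 1.32439, so C = exp(1.32439) = 3.75988.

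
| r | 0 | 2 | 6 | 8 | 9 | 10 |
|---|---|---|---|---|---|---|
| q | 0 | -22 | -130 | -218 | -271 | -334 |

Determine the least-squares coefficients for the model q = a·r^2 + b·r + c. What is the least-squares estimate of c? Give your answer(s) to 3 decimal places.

c = -0.967

Forming XᵀX = [[21969, 2465, 285]; [2465, 285, 35]; [285, 35, 6]] and Xᵀq = [-74071, -8347, -975]ᵀ gives XᵀX·[a, b, c]ᵀ = Xᵀq.
Solving the 3×3 system (Gaussian elimination) gives a = -32869/11262, b = -73689/18770, c = -5443/5631.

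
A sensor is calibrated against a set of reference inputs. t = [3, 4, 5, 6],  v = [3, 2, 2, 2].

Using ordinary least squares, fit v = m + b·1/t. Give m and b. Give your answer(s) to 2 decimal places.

m = 0.81, b = 6.08

The normal system AᵀA·[m, b]ᵀ = Aᵀv is [[4, 19/20]; [19/20, 869/3600]]·[m, b]ᵀ = [9, 67/30]ᵀ.
Eliminating b: (869/3600)·(row 1) − (19/20)·(row 2) gives (227/3600)·m = (869/3600)·9 − (19/20)·(67/30) = 61/1200, so m = 183/227.
Then b = ((67/30) − (19/20)·(183/227))/(869/3600) = 1380/227.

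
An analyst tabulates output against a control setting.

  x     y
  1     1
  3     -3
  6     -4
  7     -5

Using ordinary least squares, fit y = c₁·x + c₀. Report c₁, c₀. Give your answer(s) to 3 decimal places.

c₁ = -0.890, c₀ = 1.033

Sums needed: Σx·x = 95, Σx = 17, Σ1 = 4.
And Σx·y = -67, Σy = -11.
So AᵀA·[c₁, c₀]ᵀ = Aᵀy: [[95, 17]; [17, 4]]·[c₁, c₀]ᵀ = [-67, -11]ᵀ.
Determinant 95·4 − 17² = 91.
c₁ = ((-67)·4 − 17·(-11))/91 = -81/91; c₀ = (95·(-11) − 17·(-67))/91 = 94/91.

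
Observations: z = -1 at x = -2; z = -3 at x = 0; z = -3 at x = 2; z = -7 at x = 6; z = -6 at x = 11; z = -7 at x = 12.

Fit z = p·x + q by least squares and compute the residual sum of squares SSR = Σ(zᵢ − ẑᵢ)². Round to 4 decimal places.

SSR = 6.0888

With design matrix M, MᵀM = [[309, 29]; [29, 6]] and Mᵀz = [-196, -27]ᵀ.
Eliminating q: 6·(row 1) − 29·(row 2) gives 1013·p = 6·(-196) − 29·(-27) = -393, so p = -393/1013.
Then q = ((-27) − 29·(-393/1013))/6 = -2659/1013.
Residuals: 860/1013, -380/1013, 406/1013, -2074/1013, 904/1013, 284/1013; SSR = 6168/1013.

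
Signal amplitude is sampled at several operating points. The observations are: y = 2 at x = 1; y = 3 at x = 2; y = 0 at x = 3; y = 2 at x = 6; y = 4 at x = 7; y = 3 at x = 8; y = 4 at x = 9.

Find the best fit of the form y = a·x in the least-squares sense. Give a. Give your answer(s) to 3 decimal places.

a = 0.443

Sums needed: Σx·x = 244.
And Σx·y = 108.
Normal equations: [[244]]·[a]ᵀ = [108]ᵀ.
Hence a = 108 / 244 ≈ 0.442623.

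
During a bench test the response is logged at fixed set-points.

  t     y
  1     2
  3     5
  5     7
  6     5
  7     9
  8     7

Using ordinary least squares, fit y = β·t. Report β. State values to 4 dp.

β = 1.0924

Setting ∂/∂β … = 0 gives: 184·β = 201.
β = 201/184 = 1.09239.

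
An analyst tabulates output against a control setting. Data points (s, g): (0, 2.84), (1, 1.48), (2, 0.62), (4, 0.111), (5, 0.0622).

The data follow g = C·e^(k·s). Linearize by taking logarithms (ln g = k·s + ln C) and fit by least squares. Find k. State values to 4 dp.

k = -0.7908

Let Y = ln g. Fitting Y = k·s + ln C by least squares:
AᵀA = [[46.0000, 12.0000]; [12.0000, 5]], rhs = [-23.2439, -4.0178]ᵀ  (here Σs = 12.0000, Σ(s)² = 46.0000, Σln g = -4.0178, Σs·ln g = -23.2439).
Slope k = (n·Σs·ln g − Σs·Σln g)/(n·Σ(s)² − (Σs)²) = (5·-23.2439 − 12.0000·-4.0178)/86.0000 = -0.79077; ln C = (Σln g − k·Σs)/n = 1.09428.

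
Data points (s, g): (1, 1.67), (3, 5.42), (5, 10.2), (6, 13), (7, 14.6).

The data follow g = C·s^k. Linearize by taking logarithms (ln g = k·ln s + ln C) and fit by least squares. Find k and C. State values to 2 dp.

k = 1.13, C = 1.64

Taking logs, ln g = k·ln s + ln C, so regress ln g on ln s.
Σln s = 6.4457, Σ(ln s)² = 10.7942, Σln g = 9.7713, Σln s·ln g = 15.4073.
Equations: 10.7942·k + 6.4457·ln C = 15.4073;  6.4457·k + 5·ln C = 9.7713.
Slope k = (n·Σln s·ln g − Σln s·Σln g)/(n·Σ(ln s)² − (Σln s)²) = (5·15.4073 − 6.4457·9.7713)/12.4237 = 1.13119; ln C = (Σln g − k·Σln s)/n = 0.49599, so C = exp(0.49599) = 1.64213.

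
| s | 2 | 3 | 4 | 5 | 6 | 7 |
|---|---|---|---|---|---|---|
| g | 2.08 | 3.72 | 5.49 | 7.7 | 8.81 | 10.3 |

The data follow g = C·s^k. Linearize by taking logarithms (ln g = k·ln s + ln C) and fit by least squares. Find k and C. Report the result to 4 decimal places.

With ln gᵢ as the transformed response and ln sᵢ as the regressor:
Σln s = 8.5252, Σ(ln s)² = 13.1965, Σln g = 10.2983, Σln s·ln g = 16.0337.
Equations: 13.1965·k + 8.5252·ln C = 16.0337;  8.5252·k + 6·ln C = 10.2983.
Slope k = (n·Σln s·ln g − Σln s·Σln g)/(n·Σ(ln s)² − (Σln s)²) = (6·16.0337 − 8.5252·10.2983)/6.5005 = 1.29341; ln C = (Σln g − k·Σln s)/n = -0.12138, so C = exp(-0.12138) = 0.88570.

k = 1.2934, C = 0.8857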